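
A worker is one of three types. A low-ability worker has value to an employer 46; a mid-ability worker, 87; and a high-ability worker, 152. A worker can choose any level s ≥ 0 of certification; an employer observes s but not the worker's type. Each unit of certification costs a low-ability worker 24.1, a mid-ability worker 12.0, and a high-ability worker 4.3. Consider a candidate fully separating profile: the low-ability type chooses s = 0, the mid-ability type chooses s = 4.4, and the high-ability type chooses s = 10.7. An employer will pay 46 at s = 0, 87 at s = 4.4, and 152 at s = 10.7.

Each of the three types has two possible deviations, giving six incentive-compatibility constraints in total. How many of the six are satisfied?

5

Mid-ability (own payoff 87 − 12.0×4.4 = 34.2): to s=0 gives 46 → profitable ✗; to s=10.7 gives 152 − 12.0×10.7 = 23.6 → no gain ✓.
Low-ability (own payoff 46): to s=4.4 gives 87 − 24.1×4.4 = -19.04 → no gain ✓; to s=10.7 gives 152 − 24.1×10.7 = -105.87 → no gain ✓.
High-ability (own payoff 152 − 4.3×10.7 = 105.99): to s=0 gives 46 → no gain ✓; to s=4.4 gives 87 − 4.3×4.4 = 68.08 → no gain ✓.
5 of the 6 constraints hold; not an equilibrium.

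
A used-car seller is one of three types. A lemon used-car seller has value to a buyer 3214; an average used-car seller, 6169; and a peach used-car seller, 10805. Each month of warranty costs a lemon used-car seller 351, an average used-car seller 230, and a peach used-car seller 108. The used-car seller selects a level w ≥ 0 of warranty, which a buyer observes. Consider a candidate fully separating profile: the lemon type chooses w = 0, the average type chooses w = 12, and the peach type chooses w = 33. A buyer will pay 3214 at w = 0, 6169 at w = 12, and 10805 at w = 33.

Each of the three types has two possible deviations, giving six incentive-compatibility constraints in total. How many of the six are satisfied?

Lemon (own payoff 3214): to w=12 gives 6169 − 351×12 = 1957 → no gain ✓; to w=33 gives 10805 − 351×33 = -778 → no gain ✓.
Average (own payoff 6169 − 230×12 = 3409): to w=0 gives 3214 → no gain ✓; to w=33 gives 10805 − 230×33 = 3215 → no gain ✓.
Peach (own payoff 10805 − 108×33 = 7241): to w=0 gives 3214 → no gain ✓; to w=12 gives 6169 − 108×12 = 4873 → no gain ✓.
6 of the 6 constraints hold; this profile is a separating equilibrium.

6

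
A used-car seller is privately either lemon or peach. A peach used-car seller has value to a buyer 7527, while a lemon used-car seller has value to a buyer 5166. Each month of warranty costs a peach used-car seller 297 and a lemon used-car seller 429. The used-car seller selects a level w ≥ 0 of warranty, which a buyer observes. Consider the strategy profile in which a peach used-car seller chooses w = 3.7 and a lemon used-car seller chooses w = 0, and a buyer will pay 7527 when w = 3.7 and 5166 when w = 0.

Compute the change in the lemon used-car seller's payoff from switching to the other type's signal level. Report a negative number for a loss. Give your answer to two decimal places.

773.70

Playing w = 0 the lemon used-car seller receives 5166.
Deviating to w = 3.7 brings payment 7527 at cost 429 × 3.7 = 1587.3, netting 5939.7.
Gain from deviating: 5939.7 − 5166 = 773.70.
The gain is positive, so the lemon type's incentive-compatibility constraint is violated — this profile is not a separating equilibrium.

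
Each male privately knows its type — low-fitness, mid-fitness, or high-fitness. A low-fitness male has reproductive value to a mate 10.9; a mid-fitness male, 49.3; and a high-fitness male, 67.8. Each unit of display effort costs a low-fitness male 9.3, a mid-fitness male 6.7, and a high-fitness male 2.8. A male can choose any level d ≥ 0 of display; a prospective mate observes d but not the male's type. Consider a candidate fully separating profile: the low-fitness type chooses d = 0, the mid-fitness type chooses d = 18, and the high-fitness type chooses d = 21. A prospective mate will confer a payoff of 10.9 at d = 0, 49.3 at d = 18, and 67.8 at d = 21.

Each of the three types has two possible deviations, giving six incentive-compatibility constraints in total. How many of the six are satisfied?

4

High-fitness (own payoff 67.8 − 2.8×21 = 9): to d=0 gives 10.9 → profitable ✗; to d=18 gives 49.3 − 2.8×18 = -1.1 → no gain ✓.
Mid-fitness (own payoff 49.3 − 6.7×18 = -71.3): to d=0 gives 10.9 → profitable ✗; to d=21 gives 67.8 − 6.7×21 = -72.9 → no gain ✓.
Low-fitness (own payoff 10.9): to d=18 gives 49.3 − 9.3×18 = -118.1 → no gain ✓; to d=21 gives 67.8 − 9.3×21 = -127.5 → no gain ✓.
4 of the 6 constraints hold; not an equilibrium.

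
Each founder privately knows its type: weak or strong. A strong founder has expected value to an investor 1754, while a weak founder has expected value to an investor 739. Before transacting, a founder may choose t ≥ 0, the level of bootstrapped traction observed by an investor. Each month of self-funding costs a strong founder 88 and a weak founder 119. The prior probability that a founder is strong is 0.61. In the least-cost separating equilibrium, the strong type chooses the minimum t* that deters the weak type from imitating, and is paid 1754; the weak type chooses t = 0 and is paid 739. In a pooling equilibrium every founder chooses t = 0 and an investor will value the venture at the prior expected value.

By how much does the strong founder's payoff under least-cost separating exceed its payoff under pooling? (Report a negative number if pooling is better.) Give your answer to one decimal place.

Least-cost separating signal: t* solves 739 = 1754 − 119·t*, so t* = (1754 − 739)/119 ≈ 8.5294.
Strong type's separating payoff: 1754 − 88 × t* = 1754 − 88 × (1754 − 739)/119 = 1754 − 89320/119 ≈ 1003.412.
Pooling payoff: 0.61 × 1754 + 0.39 × 739 = 1358.15.
Difference: 1003.412 − 1358.15 = -354.738, i.e. -354.7 to one decimal place.
The strong type would prefer the pooling outcome.

-354.7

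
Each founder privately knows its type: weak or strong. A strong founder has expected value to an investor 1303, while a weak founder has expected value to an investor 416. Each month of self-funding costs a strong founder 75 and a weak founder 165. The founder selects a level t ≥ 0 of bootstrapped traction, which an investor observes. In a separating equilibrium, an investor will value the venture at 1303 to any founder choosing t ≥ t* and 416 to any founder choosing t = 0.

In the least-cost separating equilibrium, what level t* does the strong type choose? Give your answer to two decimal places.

5.38

A weak founder choosing t = 0 receives 416.
Imitating at t* instead would pay 1303 at cost 165·t*, netting 1303 − 165·t*.
Indifference: 416 = 1303 − 165·t*, so t* = (1303 − 416) / 165 ≈ 5.38.
At t* the weak type's incentive constraint just binds; the strong type strictly prefers t* since its per-unit cost is lower.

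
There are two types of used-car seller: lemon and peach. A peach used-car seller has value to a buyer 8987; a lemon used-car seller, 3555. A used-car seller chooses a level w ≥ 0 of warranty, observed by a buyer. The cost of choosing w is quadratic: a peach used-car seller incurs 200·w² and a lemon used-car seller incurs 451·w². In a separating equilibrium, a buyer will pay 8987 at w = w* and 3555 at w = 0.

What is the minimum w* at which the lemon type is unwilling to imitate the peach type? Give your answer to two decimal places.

3.47

The lemon type at w = 0 receives 3555; imitating at w* yields 8987 − 451·w*².
Indifference: 3555 = 8987 − 451·w*², so w*² = (8987 − 3555) / 451 ≈ 12.0443.
w* = √12.0443 ≈ 3.47.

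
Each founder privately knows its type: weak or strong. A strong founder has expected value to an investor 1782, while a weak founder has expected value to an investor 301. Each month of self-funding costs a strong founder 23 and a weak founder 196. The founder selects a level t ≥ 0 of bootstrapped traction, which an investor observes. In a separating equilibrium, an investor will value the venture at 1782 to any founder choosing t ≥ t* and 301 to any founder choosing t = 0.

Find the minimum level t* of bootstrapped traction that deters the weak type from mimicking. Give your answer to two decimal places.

A weak founder choosing t = 0 receives 301.
Imitating at t* instead would pay 1782 at cost 196·t*, netting 1782 − 196·t*.
Indifference: 301 = 1782 − 196·t*, so t* = (1782 − 301) / 196 ≈ 7.56.
This is the weak type's binding incentive-compatibility constraint; any t ≥ 7.56 sustains separation on that side.

7.56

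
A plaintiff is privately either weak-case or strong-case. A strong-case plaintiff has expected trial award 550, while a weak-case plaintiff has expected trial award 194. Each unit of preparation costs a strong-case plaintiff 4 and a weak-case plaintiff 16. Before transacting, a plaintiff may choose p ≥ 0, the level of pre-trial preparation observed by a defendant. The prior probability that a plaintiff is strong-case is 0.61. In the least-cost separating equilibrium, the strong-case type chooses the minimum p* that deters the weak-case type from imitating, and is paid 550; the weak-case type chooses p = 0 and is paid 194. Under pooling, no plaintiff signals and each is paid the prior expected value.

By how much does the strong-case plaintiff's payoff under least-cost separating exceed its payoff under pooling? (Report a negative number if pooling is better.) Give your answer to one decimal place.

Least-cost separating signal: p* solves 194 = 550 − 16·p*, so p* = (550 − 194)/16 = 22.25.
Strong-case type's separating payoff: 550 − 4 × p* = 550 − 4 × (550 − 194)/16 = 550 − 1424/16 = 461.
Pooling payoff: 0.61 × 550 + 0.39 × 194 = 411.16.
Difference: 461 − 411.16 = 49.84, i.e. 49.8 to one decimal place.
The strong-case type prefers to separate.

49.8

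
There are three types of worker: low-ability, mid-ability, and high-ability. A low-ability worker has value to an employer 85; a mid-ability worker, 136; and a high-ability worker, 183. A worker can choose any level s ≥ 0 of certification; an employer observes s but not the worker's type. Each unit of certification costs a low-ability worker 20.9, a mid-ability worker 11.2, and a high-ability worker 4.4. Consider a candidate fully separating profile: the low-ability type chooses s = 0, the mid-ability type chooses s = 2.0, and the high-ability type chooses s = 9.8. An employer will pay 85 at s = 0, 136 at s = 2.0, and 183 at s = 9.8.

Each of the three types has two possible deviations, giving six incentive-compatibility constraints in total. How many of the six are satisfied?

5

Low-ability (own payoff 85): to s=2.0 gives 136 − 20.9×2.0 = 94.2 → profitable ✗; to s=9.8 gives 183 − 20.9×9.8 = -21.82 → no gain ✓.
High-ability (own payoff 183 − 4.4×9.8 = 139.88): to s=0 gives 85 → no gain ✓; to s=2.0 gives 136 − 4.4×2.0 = 127.2 → no gain ✓.
Mid-ability (own payoff 136 − 11.2×2.0 = 113.6): to s=0 gives 85 → no gain ✓; to s=9.8 gives 183 − 11.2×9.8 = 73.24 → no gain ✓.
5 of the 6 constraints hold; not an equilibrium.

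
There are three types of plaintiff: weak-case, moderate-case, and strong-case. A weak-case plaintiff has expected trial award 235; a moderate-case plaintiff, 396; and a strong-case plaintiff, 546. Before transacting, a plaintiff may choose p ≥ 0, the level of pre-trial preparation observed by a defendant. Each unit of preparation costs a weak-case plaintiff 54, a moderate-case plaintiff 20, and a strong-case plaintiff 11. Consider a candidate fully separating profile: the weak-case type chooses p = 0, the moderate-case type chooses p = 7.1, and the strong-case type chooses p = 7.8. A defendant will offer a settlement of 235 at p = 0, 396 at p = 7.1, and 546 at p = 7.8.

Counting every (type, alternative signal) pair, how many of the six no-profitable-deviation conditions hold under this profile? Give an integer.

Weak-case (own payoff 235): to p=7.1 gives 396 − 54×7.1 = 12.6 → no gain ✓; to p=7.8 gives 546 − 54×7.8 = 124.8 → no gain ✓.
Strong-case (own payoff 546 − 11×7.8 = 460.2): to p=0 gives 235 → no gain ✓; to p=7.1 gives 396 − 11×7.1 = 317.9 → no gain ✓.
Moderate-case (own payoff 396 − 20×7.1 = 254): to p=0 gives 235 → no gain ✓; to p=7.8 gives 546 − 20×7.8 = 390 → profitable ✗.
5 of the 6 constraints hold; not an equilibrium.

5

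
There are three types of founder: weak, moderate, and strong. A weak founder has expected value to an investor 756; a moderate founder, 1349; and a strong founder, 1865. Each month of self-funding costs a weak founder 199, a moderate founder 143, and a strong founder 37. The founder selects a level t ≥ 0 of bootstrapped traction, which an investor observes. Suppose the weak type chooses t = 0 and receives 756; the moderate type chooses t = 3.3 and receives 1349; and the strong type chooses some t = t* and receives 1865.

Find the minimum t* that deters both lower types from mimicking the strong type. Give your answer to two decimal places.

Weak type (on-path payoff 756) won't mimic when 756 ≥ 1865 − 199·t*, i.e. t* ≥ 5.57.
Moderate type (on-path payoff 1349 − 143×3.3 = 877.1) won't mimic when 877.1 ≥ 1865 − 143·t*, i.e. t* ≥ 6.91.
Both must hold, so t* = max(5.57, 6.91) = 6.91. The moderate type's constraint binds.

6.91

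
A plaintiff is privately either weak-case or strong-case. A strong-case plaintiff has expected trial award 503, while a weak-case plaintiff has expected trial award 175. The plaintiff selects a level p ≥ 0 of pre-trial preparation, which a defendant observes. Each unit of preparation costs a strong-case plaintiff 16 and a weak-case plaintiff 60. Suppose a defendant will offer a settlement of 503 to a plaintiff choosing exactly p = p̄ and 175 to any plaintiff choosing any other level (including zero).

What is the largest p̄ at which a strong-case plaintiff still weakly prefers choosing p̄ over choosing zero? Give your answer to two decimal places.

20.50

Choosing p̄ yields the strong-case type 503 − 16·p̄; choosing zero yields 175.
The strong-case type is indifferent at 503 − 16·p̄ = 175, i.e. p̄ = (503 − 175) / 16 = 20.50.
For any p̄ above 20.50 the strong-case type would rather pool at zero, so separation collapses.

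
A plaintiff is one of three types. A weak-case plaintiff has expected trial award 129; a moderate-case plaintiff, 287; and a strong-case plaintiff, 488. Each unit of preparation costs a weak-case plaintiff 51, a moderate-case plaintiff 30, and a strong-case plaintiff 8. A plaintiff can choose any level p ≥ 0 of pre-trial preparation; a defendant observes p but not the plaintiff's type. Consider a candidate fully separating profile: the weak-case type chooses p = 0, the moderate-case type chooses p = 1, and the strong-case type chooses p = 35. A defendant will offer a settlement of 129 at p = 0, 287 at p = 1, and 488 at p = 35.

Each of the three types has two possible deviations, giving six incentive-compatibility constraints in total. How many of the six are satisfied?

Weak-case (own payoff 129): to p=1 gives 287 − 51×1 = 236 → profitable ✗; to p=35 gives 488 − 51×35 = -1297 → no gain ✓.
Strong-case (own payoff 488 − 8×35 = 208): to p=0 gives 129 → no gain ✓; to p=1 gives 287 − 8×1 = 279 → profitable ✗.
Moderate-case (own payoff 287 − 30×1 = 257): to p=0 gives 129 → no gain ✓; to p=35 gives 488 − 30×35 = -562 → no gain ✓.
4 of the 6 constraints hold; not an equilibrium.

4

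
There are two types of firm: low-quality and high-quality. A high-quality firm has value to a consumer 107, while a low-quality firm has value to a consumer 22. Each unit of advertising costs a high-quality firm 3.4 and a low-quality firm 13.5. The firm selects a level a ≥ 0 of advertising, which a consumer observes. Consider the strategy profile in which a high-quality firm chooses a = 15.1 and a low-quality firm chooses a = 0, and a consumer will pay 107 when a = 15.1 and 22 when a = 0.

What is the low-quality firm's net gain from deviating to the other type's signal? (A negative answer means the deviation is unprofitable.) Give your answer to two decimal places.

Playing a = 0 the low-quality firm receives 22.
Deviating to a = 15.1 brings payment 107 at cost 13.5 × 15.1 = 203.85, netting -96.85.
Gain from deviating: -96.85 − 22 = -118.85.
The gain is negative, so the low-quality type's incentive-compatibility constraint is satisfied.

-118.85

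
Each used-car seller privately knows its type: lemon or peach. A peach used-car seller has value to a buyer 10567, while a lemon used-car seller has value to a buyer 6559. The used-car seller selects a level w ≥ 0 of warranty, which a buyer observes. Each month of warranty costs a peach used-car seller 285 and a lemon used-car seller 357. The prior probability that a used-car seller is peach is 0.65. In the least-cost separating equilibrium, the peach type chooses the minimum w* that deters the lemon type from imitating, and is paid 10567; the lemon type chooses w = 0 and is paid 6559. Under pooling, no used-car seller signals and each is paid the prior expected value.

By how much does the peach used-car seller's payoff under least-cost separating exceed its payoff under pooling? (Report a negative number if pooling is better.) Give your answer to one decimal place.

Least-cost separating signal: w* solves 6559 = 10567 − 357·w*, so w* = (10567 − 6559)/357 ≈ 11.2269.
Peach type's separating payoff: 10567 − 285 × w* = 10567 − 285 × (10567 − 6559)/357 = 10567 − 1142280/357 ≈ 7367.336.
Pooling payoff: 0.65 × 10567 + 0.35 × 6559 = 9164.2.
Difference: 7367.336 − 9164.2 = -1796.864, i.e. -1796.9 to one decimal place.
The peach type would prefer the pooling outcome.

-1796.9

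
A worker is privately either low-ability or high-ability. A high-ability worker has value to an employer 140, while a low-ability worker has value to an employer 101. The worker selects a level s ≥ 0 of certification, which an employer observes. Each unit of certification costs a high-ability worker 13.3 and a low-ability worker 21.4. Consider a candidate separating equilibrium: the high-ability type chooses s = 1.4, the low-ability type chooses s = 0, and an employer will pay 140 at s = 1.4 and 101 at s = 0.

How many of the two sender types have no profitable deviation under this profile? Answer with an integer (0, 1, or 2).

1

High-ability type: signal → 140 − 13.3 × 1.4 = 121.38; deviate to 0 → 101. IC holds (121.38 ≥ 101).
Low-ability type: stay at 0 → 101; mimic → 140 − 21.4 × 1.4 = 110.04. IC fails (101 < 110.04).
1 of 2 constraints hold, so this profile is not an equilibrium.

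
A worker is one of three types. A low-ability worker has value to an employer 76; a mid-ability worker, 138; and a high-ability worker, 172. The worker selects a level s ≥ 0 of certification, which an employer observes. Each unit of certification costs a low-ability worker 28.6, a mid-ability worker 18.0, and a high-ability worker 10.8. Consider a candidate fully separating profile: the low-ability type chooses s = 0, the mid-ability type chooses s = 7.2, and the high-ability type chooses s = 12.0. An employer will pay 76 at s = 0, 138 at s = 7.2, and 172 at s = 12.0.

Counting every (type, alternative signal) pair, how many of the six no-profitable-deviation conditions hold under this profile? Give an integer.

3

Mid-ability (own payoff 138 − 18.0×7.2 = 8.4): to s=0 gives 76 → profitable ✗; to s=12.0 gives 172 − 18.0×12.0 = -44 → no gain ✓.
Low-ability (own payoff 76): to s=7.2 gives 138 − 28.6×7.2 = -67.92 → no gain ✓; to s=12.0 gives 172 − 28.6×12.0 = -171.2 → no gain ✓.
High-ability (own payoff 172 − 10.8×12.0 = 42.4): to s=0 gives 76 → profitable ✗; to s=7.2 gives 138 − 10.8×7.2 = 60.24 → profitable ✗.
3 of the 6 constraints hold; not an equilibrium.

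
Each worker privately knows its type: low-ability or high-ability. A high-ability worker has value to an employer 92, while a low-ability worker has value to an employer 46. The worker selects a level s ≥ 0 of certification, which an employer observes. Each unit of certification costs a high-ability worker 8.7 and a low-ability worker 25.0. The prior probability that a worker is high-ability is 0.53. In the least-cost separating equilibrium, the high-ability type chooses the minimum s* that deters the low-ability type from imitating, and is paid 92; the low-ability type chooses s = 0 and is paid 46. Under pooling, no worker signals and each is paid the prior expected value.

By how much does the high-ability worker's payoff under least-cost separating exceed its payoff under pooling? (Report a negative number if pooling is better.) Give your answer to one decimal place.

Least-cost separating signal: s* solves 46 = 92 − 25.0·s*, so s* = (92 − 46)/25.0 = 1.84.
High-ability type's separating payoff: 92 − 8.7 × s* = 92 − 8.7 × (92 − 46)/25.0 = 92 − 400.2/25.0 = 75.992.
Pooling payoff: 0.53 × 92 + 0.47 × 46 = 70.38.
Difference: 75.992 − 70.38 = 5.612, i.e. 5.6 to one decimal place.
The high-ability type prefers to separate.

5.6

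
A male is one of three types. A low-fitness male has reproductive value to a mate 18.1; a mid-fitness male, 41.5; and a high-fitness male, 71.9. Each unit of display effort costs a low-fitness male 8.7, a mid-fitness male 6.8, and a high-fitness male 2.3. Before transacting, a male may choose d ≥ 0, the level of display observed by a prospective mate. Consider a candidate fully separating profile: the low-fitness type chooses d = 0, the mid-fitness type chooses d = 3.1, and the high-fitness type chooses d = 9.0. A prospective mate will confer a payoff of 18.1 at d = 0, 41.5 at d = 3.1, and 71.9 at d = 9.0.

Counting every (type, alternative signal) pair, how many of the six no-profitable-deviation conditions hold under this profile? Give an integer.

High-fitness (own payoff 71.9 − 2.3×9.0 = 51.2): to d=0 gives 18.1 → no gain ✓; to d=3.1 gives 41.5 − 2.3×3.1 = 34.37 → no gain ✓.
Mid-fitness (own payoff 41.5 − 6.8×3.1 = 20.42): to d=0 gives 18.1 → no gain ✓; to d=9.0 gives 71.9 − 6.8×9.0 = 10.7 → no gain ✓.
Low-fitness (own payoff 18.1): to d=3.1 gives 41.5 − 8.7×3.1 = 14.53 → no gain ✓; to d=9.0 gives 71.9 − 8.7×9.0 = -6.4 → no gain ✓.
6 of the 6 constraints hold; this profile is a separating equilibrium.

6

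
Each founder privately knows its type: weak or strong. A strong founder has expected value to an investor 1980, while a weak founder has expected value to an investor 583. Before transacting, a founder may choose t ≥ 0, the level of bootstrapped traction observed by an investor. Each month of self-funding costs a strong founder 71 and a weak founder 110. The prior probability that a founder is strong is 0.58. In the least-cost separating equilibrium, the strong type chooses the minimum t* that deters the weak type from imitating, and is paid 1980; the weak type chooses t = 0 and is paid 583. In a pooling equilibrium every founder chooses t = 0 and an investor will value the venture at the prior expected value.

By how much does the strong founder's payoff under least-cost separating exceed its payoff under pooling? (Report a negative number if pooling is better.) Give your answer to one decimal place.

-315.0

Least-cost separating signal: t* solves 583 = 1980 − 110·t*, so t* = (1980 − 583)/110 = 12.7.
Strong type's separating payoff: 1980 − 71 × t* = 1980 − 71 × (1980 − 583)/110 = 1980 − 99187/110 = 1078.3.
Pooling payoff: 0.58 × 1980 + 0.42 × 583 = 1393.26.
Difference: 1078.3 − 1393.26 = -314.96, i.e. -315.0 to one decimal place.
The strong type would prefer the pooling outcome.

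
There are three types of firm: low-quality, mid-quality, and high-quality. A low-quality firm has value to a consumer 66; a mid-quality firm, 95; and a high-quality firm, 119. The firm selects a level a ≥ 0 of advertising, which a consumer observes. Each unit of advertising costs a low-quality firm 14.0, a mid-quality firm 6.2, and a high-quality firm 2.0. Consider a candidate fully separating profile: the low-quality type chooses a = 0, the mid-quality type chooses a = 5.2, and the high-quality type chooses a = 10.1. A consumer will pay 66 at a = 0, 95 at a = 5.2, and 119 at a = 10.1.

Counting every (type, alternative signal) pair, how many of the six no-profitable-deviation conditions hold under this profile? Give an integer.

5

Low-quality (own payoff 66): to a=5.2 gives 95 − 14.0×5.2 = 22.2 → no gain ✓; to a=10.1 gives 119 − 14.0×10.1 = -22.4 → no gain ✓.
Mid-quality (own payoff 95 − 6.2×5.2 = 62.76): to a=0 gives 66 → profitable ✗; to a=10.1 gives 119 − 6.2×10.1 = 56.38 → no gain ✓.
High-quality (own payoff 119 − 2.0×10.1 = 98.8): to a=0 gives 66 → no gain ✓; to a=5.2 gives 95 − 2.0×5.2 = 84.6 → no gain ✓.
5 of the 6 constraints hold; not an equilibrium.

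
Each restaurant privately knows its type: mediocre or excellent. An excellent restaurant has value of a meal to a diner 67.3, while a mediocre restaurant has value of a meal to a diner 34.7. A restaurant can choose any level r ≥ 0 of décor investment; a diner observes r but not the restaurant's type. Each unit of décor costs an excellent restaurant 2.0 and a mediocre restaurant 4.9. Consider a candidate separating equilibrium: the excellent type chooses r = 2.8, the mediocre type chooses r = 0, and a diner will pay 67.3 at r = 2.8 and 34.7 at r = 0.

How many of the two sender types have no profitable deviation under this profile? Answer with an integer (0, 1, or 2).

Mediocre type: stay at 0 → 34.7; mimic → 67.3 − 4.9 × 2.8 = 53.58. IC fails (34.7 < 53.58).
Excellent type: signal → 67.3 − 2.0 × 2.8 = 61.7; deviate to 0 → 34.7. IC holds (61.7 ≥ 34.7).
1 of 2 constraints hold, so this profile is not an equilibrium.

1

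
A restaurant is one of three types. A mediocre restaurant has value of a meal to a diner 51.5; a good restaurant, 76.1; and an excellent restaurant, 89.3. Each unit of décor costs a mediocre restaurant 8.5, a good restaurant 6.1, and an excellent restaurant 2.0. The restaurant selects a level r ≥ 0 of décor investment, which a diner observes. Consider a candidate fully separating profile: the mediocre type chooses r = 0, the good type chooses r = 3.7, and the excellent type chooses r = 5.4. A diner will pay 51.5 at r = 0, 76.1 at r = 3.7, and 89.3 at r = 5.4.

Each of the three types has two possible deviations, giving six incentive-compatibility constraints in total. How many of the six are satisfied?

Excellent (own payoff 89.3 − 2.0×5.4 = 78.5): to r=0 gives 51.5 → no gain ✓; to r=3.7 gives 76.1 − 2.0×3.7 = 68.7 → no gain ✓.
Mediocre (own payoff 51.5): to r=3.7 gives 76.1 − 8.5×3.7 = 44.65 → no gain ✓; to r=5.4 gives 89.3 − 8.5×5.4 = 43.4 → no gain ✓.
Good (own payoff 76.1 − 6.1×3.7 = 53.53): to r=0 gives 51.5 → no gain ✓; to r=5.4 gives 89.3 − 6.1×5.4 = 56.36 → profitable ✗.
5 of the 6 constraints hold; not an equilibrium.

5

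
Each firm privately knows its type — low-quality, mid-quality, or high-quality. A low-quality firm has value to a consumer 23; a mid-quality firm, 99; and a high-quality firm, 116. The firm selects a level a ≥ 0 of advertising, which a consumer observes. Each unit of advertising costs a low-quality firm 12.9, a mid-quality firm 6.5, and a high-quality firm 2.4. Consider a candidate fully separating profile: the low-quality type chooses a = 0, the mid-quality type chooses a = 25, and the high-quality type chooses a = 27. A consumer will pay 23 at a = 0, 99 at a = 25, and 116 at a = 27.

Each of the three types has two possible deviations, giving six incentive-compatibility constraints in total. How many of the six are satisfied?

4

Low-quality (own payoff 23): to a=25 gives 99 − 12.9×25 = -223.5 → no gain ✓; to a=27 gives 116 − 12.9×27 = -232.3 → no gain ✓.
High-quality (own payoff 116 − 2.4×27 = 51.2): to a=0 gives 23 → no gain ✓; to a=25 gives 99 − 2.4×25 = 39 → no gain ✓.
Mid-quality (own payoff 99 − 6.5×25 = -63.5): to a=0 gives 23 → profitable ✗; to a=27 gives 116 − 6.5×27 = -59.5 → profitable ✗.
4 of the 6 constraints hold; not an equilibrium.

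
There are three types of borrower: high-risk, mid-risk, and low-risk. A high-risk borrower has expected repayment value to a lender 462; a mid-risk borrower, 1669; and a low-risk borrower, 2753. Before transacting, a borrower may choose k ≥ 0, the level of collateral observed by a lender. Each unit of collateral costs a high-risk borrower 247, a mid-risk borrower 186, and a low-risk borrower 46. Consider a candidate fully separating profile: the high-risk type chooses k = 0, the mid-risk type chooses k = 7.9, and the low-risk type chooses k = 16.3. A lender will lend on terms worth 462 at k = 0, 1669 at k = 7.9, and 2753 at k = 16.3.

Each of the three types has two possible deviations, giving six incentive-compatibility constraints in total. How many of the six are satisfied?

Low-risk (own payoff 2753 − 46×16.3 = 2003.2): to k=0 gives 462 → no gain ✓; to k=7.9 gives 1669 − 46×7.9 = 1305.6 → no gain ✓.
High-risk (own payoff 462): to k=7.9 gives 1669 − 247×7.9 = -282.3 → no gain ✓; to k=16.3 gives 2753 − 247×16.3 = -1273.1 → no gain ✓.
Mid-risk (own payoff 1669 − 186×7.9 = 199.6): to k=0 gives 462 → profitable ✗; to k=16.3 gives 2753 − 186×16.3 = -278.8 → no gain ✓.
5 of the 6 constraints hold; not an equilibrium.

5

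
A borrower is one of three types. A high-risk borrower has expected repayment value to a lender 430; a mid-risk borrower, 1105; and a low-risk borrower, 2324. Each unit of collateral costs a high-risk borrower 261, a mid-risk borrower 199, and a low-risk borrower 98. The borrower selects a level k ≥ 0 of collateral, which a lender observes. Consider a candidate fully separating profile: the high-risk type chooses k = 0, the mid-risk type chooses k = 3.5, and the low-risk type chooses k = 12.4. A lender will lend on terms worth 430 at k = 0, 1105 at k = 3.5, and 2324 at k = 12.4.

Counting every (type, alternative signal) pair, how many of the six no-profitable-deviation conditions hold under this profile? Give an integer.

5

High-risk (own payoff 430): to k=3.5 gives 1105 − 261×3.5 = 191.5 → no gain ✓; to k=12.4 gives 2324 − 261×12.4 = -912.4 → no gain ✓.
Low-risk (own payoff 2324 − 98×12.4 = 1108.8): to k=0 gives 430 → no gain ✓; to k=3.5 gives 1105 − 98×3.5 = 762 → no gain ✓.
Mid-risk (own payoff 1105 − 199×3.5 = 408.5): to k=0 gives 430 → profitable ✗; to k=12.4 gives 2324 − 199×12.4 = -143.6 → no gain ✓.
5 of the 6 constraints hold; not an equilibrium.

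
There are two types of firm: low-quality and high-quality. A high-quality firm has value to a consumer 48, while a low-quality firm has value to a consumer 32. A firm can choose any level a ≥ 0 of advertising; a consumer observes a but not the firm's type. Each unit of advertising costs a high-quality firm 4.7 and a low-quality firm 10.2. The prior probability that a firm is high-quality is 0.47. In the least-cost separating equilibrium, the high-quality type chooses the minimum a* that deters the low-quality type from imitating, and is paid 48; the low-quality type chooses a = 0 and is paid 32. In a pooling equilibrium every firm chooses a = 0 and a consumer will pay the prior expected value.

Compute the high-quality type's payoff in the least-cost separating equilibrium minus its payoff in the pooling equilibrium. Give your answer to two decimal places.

1.11

Least-cost separating signal: a* solves 32 = 48 − 10.2·a*, so a* = (48 − 32)/10.2 ≈ 1.5686.
High-quality type's separating payoff: 48 − 4.7 × a* = 48 − 4.7 × (48 − 32)/10.2 = 48 − 75.2/10.2 ≈ 40.6275.
Pooling payoff: 0.47 × 48 + 0.53 × 32 = 39.52.
Difference: 40.6275 − 39.52 = 1.1075, i.e. 1.11 to two decimal places.
The high-quality type prefers to separate.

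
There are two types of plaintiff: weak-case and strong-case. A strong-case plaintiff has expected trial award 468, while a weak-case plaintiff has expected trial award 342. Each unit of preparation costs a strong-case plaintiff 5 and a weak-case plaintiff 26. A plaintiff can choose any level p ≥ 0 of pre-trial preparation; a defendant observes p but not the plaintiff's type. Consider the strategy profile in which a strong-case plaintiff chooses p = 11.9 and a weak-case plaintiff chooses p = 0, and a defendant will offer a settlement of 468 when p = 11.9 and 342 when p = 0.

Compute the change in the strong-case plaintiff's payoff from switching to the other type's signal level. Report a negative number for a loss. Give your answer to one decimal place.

Playing p = 11.9 the strong-case plaintiff receives 468 − 5 × 11.9 = 408.5.
Deviating to p = 0 yields 342 instead.
Gain from deviating: 342 − 408.5 = -66.5.
The gain is negative, so the strong-case type's incentive-compatibility constraint is satisfied.

-66.5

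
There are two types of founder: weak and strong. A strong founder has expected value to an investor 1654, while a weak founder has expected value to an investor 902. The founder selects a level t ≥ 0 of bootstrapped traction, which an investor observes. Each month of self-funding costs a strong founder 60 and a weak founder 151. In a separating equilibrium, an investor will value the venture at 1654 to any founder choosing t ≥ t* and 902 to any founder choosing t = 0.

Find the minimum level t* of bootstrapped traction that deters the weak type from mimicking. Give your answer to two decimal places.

A weak founder choosing t = 0 receives 902.
Imitating at t* instead would pay 1654 at cost 151·t*, netting 1654 − 151·t*.
Indifference: 902 = 1654 − 151·t*, so t* = (1654 − 902) / 151 ≈ 4.98.
This is the weak type's binding incentive-compatibility constraint; any t ≥ 4.98 sustains separation on that side.

4.98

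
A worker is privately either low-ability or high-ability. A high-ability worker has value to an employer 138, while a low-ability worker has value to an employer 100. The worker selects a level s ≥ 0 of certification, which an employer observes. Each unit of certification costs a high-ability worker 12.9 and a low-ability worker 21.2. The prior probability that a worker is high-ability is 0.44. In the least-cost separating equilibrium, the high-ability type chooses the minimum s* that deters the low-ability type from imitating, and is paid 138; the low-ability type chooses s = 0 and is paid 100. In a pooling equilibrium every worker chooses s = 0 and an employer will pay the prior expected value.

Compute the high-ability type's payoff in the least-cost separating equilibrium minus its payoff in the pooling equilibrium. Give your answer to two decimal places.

Least-cost separating signal: s* solves 100 = 138 − 21.2·s*, so s* = (138 − 100)/21.2 ≈ 1.7925.
High-ability type's separating payoff: 138 − 12.9 × s* = 138 − 12.9 × (138 − 100)/21.2 = 138 − 490.2/21.2 ≈ 114.8774.
Pooling payoff: 0.44 × 138 + 0.56 × 100 = 116.72.
Difference: 114.8774 − 116.72 = -1.8426, i.e. -1.84 to two decimal places.
The high-ability type would prefer the pooling outcome.

-1.84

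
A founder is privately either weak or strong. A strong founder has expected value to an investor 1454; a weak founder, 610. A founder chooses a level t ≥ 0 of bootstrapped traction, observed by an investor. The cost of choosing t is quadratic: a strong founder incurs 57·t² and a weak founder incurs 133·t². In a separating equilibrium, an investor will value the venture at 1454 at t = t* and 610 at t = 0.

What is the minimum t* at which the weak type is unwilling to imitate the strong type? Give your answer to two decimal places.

The weak type at t = 0 receives 610; imitating at t* yields 1454 − 133·t*².
Indifference: 610 = 1454 − 133·t*², so t*² = (1454 − 610) / 133 ≈ 6.3459.
t* = √6.3459 ≈ 2.52.

2.52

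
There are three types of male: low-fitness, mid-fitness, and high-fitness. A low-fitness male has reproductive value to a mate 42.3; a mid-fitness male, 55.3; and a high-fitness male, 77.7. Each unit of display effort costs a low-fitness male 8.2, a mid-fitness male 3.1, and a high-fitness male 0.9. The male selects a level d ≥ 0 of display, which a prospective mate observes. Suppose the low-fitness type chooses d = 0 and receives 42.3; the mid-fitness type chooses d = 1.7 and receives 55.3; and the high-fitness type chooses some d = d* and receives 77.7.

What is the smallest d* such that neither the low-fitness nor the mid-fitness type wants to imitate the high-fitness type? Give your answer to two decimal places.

Low-fitness type (on-path payoff 42.3) won't mimic when 42.3 ≥ 77.7 − 8.2·d*, i.e. d* ≥ 4.32.
Mid-fitness type (on-path payoff 55.3 − 3.1×1.7 = 50.03) won't mimic when 50.03 ≥ 77.7 − 3.1·d*, i.e. d* ≥ 8.93.
Both must hold, so d* = max(4.32, 8.93) = 8.93. The mid-fitness type's constraint binds.

8.93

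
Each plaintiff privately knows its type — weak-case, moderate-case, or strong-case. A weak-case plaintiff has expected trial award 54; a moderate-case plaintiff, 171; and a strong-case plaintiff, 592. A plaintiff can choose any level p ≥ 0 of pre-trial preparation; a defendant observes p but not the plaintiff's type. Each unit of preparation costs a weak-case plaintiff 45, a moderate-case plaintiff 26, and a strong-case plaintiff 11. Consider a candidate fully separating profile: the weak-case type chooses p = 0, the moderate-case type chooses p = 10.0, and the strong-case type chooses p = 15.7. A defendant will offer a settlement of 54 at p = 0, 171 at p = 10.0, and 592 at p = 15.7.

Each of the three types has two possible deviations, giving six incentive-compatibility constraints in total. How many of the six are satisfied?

Moderate-case (own payoff 171 − 26×10.0 = -89): to p=0 gives 54 → profitable ✗; to p=15.7 gives 592 − 26×15.7 = 183.8 → profitable ✗.
Weak-case (own payoff 54): to p=10.0 gives 171 − 45×10.0 = -279 → no gain ✓; to p=15.7 gives 592 − 45×15.7 = -114.5 → no gain ✓.
Strong-case (own payoff 592 − 11×15.7 = 419.3): to p=0 gives 54 → no gain ✓; to p=10.0 gives 171 − 11×10.0 = 61 → no gain ✓.
4 of the 6 constraints hold; not an equilibrium.

4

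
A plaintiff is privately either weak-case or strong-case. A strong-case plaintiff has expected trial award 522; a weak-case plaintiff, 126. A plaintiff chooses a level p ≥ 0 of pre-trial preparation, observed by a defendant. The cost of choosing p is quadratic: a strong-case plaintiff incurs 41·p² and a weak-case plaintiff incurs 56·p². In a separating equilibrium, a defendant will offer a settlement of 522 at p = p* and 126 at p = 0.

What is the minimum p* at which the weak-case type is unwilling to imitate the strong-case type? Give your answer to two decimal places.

The weak-case type at p = 0 receives 126; imitating at p* yields 522 − 56·p*².
Indifference: 126 = 522 − 56·p*², so p*² = (522 − 126) / 56 ≈ 7.0714.
p* = √7.0714 ≈ 2.66.

2.66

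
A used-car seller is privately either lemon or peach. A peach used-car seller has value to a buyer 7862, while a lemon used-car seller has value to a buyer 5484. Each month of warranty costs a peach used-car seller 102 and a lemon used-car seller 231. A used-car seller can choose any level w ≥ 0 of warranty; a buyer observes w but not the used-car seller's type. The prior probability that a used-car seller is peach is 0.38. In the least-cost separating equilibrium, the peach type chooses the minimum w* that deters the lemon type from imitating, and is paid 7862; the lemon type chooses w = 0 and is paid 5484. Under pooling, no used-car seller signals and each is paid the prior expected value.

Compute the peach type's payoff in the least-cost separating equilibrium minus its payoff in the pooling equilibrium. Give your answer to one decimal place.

Least-cost separating signal: w* solves 5484 = 7862 − 231·w*, so w* = (7862 − 5484)/231 ≈ 10.2944.
Peach type's separating payoff: 7862 − 102 × w* = 7862 − 102 × (7862 − 5484)/231 = 7862 − 242556/231 ≈ 6811.974.
Pooling payoff: 0.38 × 7862 + 0.62 × 5484 = 6387.64.
Difference: 6811.974 − 6387.64 = 424.334, i.e. 424.3 to one decimal place.
The peach type prefers to separate.

424.3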